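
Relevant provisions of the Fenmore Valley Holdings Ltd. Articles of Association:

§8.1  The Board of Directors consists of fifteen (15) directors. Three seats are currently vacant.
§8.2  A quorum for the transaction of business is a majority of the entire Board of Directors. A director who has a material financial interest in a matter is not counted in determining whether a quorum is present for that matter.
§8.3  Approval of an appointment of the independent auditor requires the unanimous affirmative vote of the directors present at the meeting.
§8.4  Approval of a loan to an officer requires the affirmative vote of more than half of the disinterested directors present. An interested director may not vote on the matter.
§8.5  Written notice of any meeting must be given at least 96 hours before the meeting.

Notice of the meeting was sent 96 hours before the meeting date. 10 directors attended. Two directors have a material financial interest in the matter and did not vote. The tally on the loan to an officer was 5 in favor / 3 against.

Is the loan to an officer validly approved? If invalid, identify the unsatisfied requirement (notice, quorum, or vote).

Notice: 96 hours given; 96 required (96 ≥ 96). Satisfied.
Quorum: 10 present, but the 2 interested directors do not count, leaving 8. Quorum is 8. Satisfied.
Vote: the loan to an officer requires a majority of the disinterested directors present (10 − 2 = 8). A majority of 8 is 5, so 5 affirmative votes are needed; 5 voted in favor. Satisfied.

Valid — all requirements satisfied.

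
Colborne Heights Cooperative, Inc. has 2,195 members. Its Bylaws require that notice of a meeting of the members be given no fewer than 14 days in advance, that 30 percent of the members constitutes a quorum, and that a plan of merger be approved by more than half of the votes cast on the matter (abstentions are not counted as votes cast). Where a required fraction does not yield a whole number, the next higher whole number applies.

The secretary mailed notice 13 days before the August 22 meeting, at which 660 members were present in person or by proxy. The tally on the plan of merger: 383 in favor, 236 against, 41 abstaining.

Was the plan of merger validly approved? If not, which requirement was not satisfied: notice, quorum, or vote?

Invalid — notice requirement not satisfied.

Notice: 13 days given; 14 required. Not satisfied.
Quorum: 30% of 2,195 = 658.50, rounded up to 659; 660 present. Satisfied.
Vote: requires a majority of the votes cast (660 − 41 abstaining = 619); a majority of 619 is 310, so 310 needed; 383 in favor. Satisfied.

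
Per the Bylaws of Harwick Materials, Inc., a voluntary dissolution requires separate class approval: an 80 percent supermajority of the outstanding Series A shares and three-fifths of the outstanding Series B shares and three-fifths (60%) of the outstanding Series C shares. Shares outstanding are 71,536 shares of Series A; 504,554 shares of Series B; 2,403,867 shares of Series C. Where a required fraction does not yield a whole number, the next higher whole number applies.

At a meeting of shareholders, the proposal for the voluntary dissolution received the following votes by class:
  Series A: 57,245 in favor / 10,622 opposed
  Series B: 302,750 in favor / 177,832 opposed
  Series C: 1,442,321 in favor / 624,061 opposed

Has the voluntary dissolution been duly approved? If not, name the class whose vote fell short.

Approved — every class gave the required vote.

Series A: 4/5 of 71536 = 57228.80, rounded up to 57229; 57,229 required, 57,245 in favor — approved.
Series B: 3/5 of 504554 = 302732.40, rounded up to 302733; 302,733 required, 302,750 in favor — approved.
Series C: 3/5 of 2403867 = 1442320.20, rounded up to 1442321; 1,442,321 required, 1,442,321 in favor — approved.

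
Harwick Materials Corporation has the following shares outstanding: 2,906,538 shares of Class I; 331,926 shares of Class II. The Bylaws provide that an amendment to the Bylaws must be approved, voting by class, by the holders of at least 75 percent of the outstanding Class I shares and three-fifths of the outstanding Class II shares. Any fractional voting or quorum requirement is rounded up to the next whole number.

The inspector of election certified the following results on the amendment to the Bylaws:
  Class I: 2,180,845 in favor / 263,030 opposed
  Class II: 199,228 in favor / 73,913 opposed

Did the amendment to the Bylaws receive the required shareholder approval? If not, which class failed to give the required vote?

Approved — every class gave the required vote.

Class I: 3/4 of 2906538 = 2179903.50, rounded up to 2179904; 2,179,904 required, 2,180,845 in favor — approved.
Class II: 3/5 of 331926 = 199155.60, rounded up to 199156; 199,156 required, 199,228 in favor — approved.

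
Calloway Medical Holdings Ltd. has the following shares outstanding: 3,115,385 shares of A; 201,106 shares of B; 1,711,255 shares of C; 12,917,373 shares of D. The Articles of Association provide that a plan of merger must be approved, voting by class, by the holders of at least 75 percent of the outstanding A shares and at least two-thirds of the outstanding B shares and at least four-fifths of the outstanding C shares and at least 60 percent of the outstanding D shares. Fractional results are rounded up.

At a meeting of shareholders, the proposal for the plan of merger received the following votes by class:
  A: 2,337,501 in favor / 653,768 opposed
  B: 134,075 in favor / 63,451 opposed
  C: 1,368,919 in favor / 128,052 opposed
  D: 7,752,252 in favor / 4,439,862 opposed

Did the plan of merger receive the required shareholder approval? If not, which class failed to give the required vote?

Not approved — the C shares did not give the required vote.

A: 3/4 of 3115385 = 2336538.75, rounded up to 2336539; 2,336,539 required, 2,337,501 in favor — approved.
B: 2/3 of 201106 = 134070.67, rounded up to 134071; 134,071 required, 134,075 in favor — approved.
C: 4/5 of 1711255 = 1369004; 1,369,004 required, 1,368,919 in favor — not approved.
D: 3/5 of 12917373 = 7750423.80, rounded up to 7750424; 7,750,424 required, 7,752,252 in favor — approved.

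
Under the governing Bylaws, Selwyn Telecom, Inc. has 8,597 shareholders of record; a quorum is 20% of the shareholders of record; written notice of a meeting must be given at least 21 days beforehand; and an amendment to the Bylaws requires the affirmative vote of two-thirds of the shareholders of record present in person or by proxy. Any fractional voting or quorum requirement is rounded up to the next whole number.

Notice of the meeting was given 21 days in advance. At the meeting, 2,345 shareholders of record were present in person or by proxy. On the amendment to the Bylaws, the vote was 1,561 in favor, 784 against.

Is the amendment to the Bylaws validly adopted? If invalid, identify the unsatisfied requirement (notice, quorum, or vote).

Invalid — vote requirement not satisfied.

Notice: 21 days given; 21 required. Satisfied.
Quorum: 20% of 8,597 = 1,719.40, rounded up to 1,720; 2,345 present. Satisfied.
Vote: requires two-thirds of those present (2,345); 2/3 of 2345 = 1563.33, rounded up to 1564, so 1,564 needed; 1,561 in favor. Not satisfied.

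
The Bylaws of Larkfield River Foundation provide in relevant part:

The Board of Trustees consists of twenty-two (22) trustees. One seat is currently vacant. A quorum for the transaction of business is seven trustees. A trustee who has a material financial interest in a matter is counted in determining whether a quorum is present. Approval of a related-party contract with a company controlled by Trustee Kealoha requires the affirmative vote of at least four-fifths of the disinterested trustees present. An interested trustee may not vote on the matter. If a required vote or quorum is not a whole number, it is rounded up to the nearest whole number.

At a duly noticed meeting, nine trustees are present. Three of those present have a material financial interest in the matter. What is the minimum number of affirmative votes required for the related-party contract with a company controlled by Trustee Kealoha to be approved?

5

The related-party contract with a company controlled by Trustee Kealoha requires four-fifths of the disinterested trustees present (9 − 3 = 6).
4/5 of 6 = 4.80, rounded up to 5.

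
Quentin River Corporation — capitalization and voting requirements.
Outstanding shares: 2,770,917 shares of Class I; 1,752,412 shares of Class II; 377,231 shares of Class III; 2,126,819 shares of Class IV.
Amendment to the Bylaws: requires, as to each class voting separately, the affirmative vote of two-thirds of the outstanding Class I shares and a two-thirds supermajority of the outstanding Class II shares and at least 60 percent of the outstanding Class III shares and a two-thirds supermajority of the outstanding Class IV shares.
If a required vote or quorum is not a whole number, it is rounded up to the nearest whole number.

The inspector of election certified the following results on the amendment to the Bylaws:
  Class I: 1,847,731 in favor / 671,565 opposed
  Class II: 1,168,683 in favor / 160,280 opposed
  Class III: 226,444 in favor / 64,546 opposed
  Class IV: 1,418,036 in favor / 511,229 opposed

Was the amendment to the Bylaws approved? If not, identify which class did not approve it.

Class I: 2/3 of 2770917 = 1847278; 1,847,278 required, 1,847,731 in favor — approved.
Class II: 2/3 of 1752412 = 1168274.67, rounded up to 1168275; 1,168,275 required, 1,168,683 in favor — approved.
Class III: 3/5 of 377231 = 226338.60, rounded up to 226339; 226,339 required, 226,444 in favor — approved.
Class IV: 2/3 of 2126819 = 1417879.33, rounded up to 1417880; 1,417,880 required, 1,418,036 in favor — approved.

Approved — every class gave the required vote.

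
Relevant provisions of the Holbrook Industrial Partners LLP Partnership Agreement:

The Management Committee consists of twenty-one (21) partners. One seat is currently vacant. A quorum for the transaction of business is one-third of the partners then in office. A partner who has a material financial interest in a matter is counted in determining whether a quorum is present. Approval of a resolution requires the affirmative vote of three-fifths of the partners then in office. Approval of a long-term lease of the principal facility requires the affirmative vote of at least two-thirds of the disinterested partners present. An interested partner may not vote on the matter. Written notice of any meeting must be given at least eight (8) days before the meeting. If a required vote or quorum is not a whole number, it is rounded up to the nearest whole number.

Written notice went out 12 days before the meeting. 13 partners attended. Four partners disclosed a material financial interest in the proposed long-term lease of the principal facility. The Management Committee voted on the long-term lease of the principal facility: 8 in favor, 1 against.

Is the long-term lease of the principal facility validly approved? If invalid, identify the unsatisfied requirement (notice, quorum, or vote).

Notice: 12 days given; 8 required (12 ≥ 8). Satisfied.
Quorum: 13 present (interested partners count toward quorum); quorum is 7. Satisfied.
Vote: the long-term lease of the principal facility requires two-thirds of the disinterested partners present (13 − 4 = 9). 2/3 of 9 = 6, so 6 affirmative votes are needed; 8 voted in favor. Satisfied.

Valid — all requirements satisfied.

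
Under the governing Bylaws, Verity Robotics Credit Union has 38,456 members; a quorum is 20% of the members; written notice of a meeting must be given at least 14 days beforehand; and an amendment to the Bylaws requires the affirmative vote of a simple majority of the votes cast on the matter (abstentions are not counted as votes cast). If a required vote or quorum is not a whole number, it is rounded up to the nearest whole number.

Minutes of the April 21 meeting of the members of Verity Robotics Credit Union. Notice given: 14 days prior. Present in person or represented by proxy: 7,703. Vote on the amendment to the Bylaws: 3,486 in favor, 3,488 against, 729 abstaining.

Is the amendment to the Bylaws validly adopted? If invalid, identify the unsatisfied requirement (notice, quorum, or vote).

Invalid — vote requirement not satisfied.

Notice: 14 days given; 14 required. Satisfied.
Quorum: 20% of 38,456 = 7,691.20, rounded up to 7,692; 7,703 present. Satisfied.
Vote: requires a majority of the votes cast (7,703 − 729 abstaining = 6,974); a majority of 6974 is 3488, so 3,488 needed; 3,486 in favor. Not satisfied.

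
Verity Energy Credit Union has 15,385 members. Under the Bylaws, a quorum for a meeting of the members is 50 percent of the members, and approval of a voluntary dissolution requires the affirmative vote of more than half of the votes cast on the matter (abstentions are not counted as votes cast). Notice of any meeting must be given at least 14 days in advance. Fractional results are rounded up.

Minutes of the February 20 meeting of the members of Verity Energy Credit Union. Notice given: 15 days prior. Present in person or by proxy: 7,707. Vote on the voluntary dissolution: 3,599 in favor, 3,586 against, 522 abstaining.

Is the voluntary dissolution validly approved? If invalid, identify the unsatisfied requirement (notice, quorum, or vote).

Valid — all requirements satisfied.

Notice: 15 days given; 14 required. Satisfied.
Quorum: 50% of 15,385 = 7,692.50, rounded up to 7,693; 7,707 present. Satisfied.
Vote: requires a majority of the votes cast (7,707 − 522 abstaining = 7,185); a majority of 7185 is 3593, so 3,593 needed; 3,599 in favor. Satisfied.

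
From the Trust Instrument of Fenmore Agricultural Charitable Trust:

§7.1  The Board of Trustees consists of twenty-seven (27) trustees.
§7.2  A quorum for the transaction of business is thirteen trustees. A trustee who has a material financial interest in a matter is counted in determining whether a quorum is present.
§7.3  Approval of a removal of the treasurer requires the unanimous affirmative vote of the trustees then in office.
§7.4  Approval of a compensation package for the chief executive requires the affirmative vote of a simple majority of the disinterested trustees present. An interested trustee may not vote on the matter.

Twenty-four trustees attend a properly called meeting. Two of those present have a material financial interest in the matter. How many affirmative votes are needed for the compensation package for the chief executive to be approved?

The compensation package for the chief executive requires a majority of the disinterested trustees present (24 − 2 = 22).
A majority of 22 is 12.

12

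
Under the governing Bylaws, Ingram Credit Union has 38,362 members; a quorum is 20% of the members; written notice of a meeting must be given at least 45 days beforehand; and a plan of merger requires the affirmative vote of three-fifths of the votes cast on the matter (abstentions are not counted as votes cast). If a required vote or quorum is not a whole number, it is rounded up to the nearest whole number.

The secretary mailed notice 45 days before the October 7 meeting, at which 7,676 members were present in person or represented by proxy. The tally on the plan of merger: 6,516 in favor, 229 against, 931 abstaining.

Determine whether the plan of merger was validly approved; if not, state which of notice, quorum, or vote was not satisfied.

Notice: 45 days given; 45 required. Satisfied.
Quorum: 20% of 38,362 = 7,672.40, rounded up to 7,673; 7,676 present. Satisfied.
Vote: requires three-fifths of the votes cast (7,676 − 931 abstaining = 6,745); 3/5 of 6745 = 4047, so 4,047 needed; 6,516 in favor. Satisfied.

Valid — all requirements satisfied.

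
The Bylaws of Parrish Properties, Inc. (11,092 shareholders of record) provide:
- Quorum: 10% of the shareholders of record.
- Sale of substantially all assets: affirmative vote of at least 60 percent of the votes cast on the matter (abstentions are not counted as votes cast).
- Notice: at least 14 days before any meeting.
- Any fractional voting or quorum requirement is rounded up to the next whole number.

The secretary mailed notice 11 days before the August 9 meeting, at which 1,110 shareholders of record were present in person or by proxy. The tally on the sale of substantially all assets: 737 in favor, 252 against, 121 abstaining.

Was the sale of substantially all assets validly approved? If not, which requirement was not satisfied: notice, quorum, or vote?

Notice: 11 days given; 14 required. Not satisfied.
Quorum: 10% of 11,092 = 1,109.20, rounded up to 1,110; 1,110 present. Satisfied.
Vote: requires three-fifths of the votes cast (1,110 − 121 abstaining = 989); 3/5 of 989 = 593.40, rounded up to 594, so 594 needed; 737 in favor. Satisfied.

Invalid — notice requirement not satisfied.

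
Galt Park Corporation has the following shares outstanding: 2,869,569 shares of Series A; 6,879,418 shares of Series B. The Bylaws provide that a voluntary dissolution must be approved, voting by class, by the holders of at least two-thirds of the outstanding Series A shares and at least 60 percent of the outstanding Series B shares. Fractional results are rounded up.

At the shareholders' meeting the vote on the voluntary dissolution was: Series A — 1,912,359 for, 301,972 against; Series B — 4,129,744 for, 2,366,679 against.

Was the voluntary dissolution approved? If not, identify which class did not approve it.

Series A: 2/3 of 2869569 = 1913046; 1,913,046 required, 1,912,359 in favor — not approved.
Series B: 3/5 of 6879418 = 4127650.80, rounded up to 4127651; 4,127,651 required, 4,129,744 in favor — approved.

Not approved — the Series A shares did not give the required vote.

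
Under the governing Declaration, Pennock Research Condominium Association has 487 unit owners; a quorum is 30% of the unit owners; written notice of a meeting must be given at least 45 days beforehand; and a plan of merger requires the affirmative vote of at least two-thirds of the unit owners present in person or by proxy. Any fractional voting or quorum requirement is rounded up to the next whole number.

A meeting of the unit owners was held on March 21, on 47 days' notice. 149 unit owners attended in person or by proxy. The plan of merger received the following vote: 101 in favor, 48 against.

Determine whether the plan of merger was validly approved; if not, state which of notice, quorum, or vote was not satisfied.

Valid — all requirements satisfied.

Notice: 47 days given; 45 required. Satisfied.
Quorum: 30% of 487 = 146.10, rounded up to 147; 149 present. Satisfied.
Vote: requires two-thirds of those present (149); 2/3 of 149 = 99.33, rounded up to 100, so 100 needed; 101 in favor. Satisfied.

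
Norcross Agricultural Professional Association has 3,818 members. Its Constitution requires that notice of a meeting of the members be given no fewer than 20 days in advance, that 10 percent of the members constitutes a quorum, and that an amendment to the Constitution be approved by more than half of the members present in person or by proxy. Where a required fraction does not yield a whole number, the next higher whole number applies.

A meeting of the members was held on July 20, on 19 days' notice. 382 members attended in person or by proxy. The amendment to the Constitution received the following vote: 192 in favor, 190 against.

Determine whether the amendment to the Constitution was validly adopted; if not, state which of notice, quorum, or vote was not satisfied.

Invalid — notice requirement not satisfied.

Notice: 19 days given; 20 required. Not satisfied.
Quorum: 10% of 3,818 = 381.80, rounded up to 382; 382 present. Satisfied.
Vote: requires a majority of those present (382); a majority of 382 is 192, so 192 needed; 192 in favor. Satisfied.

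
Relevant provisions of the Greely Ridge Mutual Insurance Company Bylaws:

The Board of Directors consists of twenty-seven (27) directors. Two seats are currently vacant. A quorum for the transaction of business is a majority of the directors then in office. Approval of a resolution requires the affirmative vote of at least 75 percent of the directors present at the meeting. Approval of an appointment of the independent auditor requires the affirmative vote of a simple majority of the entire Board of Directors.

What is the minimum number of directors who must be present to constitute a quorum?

13

A majority of 25 is 13.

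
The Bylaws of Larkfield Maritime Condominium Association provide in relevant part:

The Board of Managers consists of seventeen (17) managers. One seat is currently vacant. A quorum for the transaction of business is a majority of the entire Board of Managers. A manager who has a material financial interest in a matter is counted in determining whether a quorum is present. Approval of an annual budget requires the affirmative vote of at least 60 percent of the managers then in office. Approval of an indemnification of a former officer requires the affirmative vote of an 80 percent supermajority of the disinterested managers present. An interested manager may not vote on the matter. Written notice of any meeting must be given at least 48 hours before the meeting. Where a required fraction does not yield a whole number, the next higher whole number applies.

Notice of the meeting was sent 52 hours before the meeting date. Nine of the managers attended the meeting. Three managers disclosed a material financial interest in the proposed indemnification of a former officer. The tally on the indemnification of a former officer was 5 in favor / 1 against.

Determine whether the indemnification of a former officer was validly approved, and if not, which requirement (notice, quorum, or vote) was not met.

Valid — all requirements satisfied.

Notice: 52 hours given; 48 required (52 ≥ 48). Satisfied.
Quorum: 9 present (interested managers count toward quorum); quorum is 9. Satisfied.
Vote: the indemnification of a former officer requires four-fifths of the disinterested managers present (9 − 3 = 6). 4/5 of 6 = 4.80, rounded up to 5, so 5 affirmative votes are needed; 5 voted in favor. Satisfied.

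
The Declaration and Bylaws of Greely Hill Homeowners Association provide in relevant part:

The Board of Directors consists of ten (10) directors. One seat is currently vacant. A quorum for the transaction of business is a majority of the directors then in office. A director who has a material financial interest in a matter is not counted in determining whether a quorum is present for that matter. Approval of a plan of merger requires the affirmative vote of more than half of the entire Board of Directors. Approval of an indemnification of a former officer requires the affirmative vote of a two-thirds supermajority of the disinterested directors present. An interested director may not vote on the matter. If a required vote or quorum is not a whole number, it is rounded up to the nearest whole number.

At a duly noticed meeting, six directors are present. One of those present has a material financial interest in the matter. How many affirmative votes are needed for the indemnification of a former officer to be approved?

4

The indemnification of a former officer requires two-thirds of the disinterested directors present (6 − 1 = 5).
2/3 of 5 = 3.33, rounded up to 4.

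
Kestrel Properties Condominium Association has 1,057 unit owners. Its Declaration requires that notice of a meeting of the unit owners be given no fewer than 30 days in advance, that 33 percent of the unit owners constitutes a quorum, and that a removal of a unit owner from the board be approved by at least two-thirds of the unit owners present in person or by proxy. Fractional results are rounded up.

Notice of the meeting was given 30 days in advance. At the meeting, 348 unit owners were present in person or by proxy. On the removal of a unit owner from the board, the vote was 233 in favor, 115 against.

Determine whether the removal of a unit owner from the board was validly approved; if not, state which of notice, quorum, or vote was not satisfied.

Invalid — quorum requirement not satisfied.

Notice: 30 days given; 30 required. Satisfied.
Quorum: 33% of 1,057 = 348.81, rounded up to 349; 348 present. Not satisfied.
Vote: requires two-thirds of those present (348); 2/3 of 348 = 232, so 232 needed; 233 in favor. Satisfied.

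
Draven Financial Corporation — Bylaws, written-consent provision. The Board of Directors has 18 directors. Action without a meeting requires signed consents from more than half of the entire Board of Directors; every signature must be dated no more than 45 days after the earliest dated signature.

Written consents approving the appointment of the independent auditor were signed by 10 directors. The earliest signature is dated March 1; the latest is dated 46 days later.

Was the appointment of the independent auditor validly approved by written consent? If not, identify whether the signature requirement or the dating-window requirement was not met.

Not effective — dating-window requirement not satisfied.

Signatures required: more than half of 18 — a majority of 18 is 10, so 10 needed; 10 signed. Sufficient.
Dating window: the latest signature is 46 days after the earliest; the limit is 45 days. Outside the window.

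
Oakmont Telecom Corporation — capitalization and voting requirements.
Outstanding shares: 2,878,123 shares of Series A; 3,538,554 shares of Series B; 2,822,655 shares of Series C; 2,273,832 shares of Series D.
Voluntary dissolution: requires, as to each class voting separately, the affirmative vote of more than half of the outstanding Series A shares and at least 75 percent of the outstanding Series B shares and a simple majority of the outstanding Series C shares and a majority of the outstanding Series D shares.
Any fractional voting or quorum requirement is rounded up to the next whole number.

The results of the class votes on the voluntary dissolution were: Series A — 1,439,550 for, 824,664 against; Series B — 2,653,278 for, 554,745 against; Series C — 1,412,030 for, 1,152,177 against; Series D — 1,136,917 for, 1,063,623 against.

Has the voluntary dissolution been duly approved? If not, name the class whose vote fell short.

Not approved — the Series B shares did not give the required vote.

Series A: a majority of 2878123 is 1439062; 1,439,062 required, 1,439,550 in favor — approved.
Series B: 3/4 of 3538554 = 2653915.50, rounded up to 2653916; 2,653,916 required, 2,653,278 in favor — not approved.
Series C: a majority of 2822655 is 1411328; 1,411,328 required, 1,412,030 in favor — approved.
Series D: a majority of 2273832 is 1136917; 1,136,917 required, 1,136,917 in favor — approved.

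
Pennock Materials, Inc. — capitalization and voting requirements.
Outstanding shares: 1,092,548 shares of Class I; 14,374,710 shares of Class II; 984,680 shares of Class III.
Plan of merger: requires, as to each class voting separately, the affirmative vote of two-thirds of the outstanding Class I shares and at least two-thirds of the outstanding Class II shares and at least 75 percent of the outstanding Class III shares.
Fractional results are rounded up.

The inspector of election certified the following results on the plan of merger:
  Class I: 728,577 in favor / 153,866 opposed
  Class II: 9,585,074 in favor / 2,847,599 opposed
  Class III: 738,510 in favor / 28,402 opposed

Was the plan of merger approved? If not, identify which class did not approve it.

Approved — every class gave the required vote.

Class I: 2/3 of 1092548 = 728365.33, rounded up to 728366; 728,366 required, 728,577 in favor — approved.
Class II: 2/3 of 14374710 = 9583140; 9,583,140 required, 9,585,074 in favor — approved.
Class III: 3/4 of 984680 = 738510; 738,510 required, 738,510 in favor — approved.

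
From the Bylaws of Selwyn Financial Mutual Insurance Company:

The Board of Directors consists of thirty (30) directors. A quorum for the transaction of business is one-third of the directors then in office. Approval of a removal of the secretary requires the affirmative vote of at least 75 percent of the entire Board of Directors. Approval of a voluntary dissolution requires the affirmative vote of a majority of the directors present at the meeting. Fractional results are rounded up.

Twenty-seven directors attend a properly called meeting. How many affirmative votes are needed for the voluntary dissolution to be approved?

14

The voluntary dissolution requires a majority of the directors present (27).
A majority of 27 is 14.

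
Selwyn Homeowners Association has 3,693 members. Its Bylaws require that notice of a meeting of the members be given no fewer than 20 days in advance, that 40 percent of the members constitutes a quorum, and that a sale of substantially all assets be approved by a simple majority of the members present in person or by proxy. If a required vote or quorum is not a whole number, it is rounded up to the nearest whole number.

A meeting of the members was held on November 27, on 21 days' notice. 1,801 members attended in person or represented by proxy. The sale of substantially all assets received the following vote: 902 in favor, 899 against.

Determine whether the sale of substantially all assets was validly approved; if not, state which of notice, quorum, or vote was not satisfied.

Notice: 21 days given; 20 required. Satisfied.
Quorum: 40% of 3,693 = 1,477.20, rounded up to 1,478; 1,801 present. Satisfied.
Vote: requires a majority of those present (1,801); a majority of 1801 is 901, so 901 needed; 902 in favor. Satisfied.

Valid — all requirements satisfied.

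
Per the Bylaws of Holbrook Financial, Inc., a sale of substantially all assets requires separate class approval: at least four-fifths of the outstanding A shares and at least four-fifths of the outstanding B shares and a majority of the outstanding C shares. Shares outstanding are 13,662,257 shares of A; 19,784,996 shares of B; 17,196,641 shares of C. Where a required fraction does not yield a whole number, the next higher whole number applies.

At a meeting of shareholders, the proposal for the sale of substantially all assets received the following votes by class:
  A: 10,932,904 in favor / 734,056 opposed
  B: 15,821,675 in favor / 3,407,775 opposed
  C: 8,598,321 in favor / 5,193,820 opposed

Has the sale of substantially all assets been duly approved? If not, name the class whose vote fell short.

A: 4/5 of 13662257 = 10929805.60, rounded up to 10929806; 10,929,806 required, 10,932,904 in favor — approved.
B: 4/5 of 19784996 = 15827996.80, rounded up to 15827997; 15,827,997 required, 15,821,675 in favor — not approved.
C: a majority of 17196641 is 8598321; 8,598,321 required, 8,598,321 in favor — approved.

Not approved — the B shares did not give the required vote.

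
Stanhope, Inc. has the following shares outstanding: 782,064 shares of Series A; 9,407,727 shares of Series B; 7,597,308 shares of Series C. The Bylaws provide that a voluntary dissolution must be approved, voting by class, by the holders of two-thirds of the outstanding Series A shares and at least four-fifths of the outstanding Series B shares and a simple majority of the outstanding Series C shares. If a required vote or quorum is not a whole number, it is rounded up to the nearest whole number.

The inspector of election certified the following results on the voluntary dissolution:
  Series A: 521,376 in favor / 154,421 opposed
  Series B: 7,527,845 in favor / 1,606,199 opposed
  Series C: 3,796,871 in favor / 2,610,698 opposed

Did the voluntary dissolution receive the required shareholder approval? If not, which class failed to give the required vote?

Series A: 2/3 of 782064 = 521376; 521,376 required, 521,376 in favor — approved.
Series B: 4/5 of 9407727 = 7526181.60, rounded up to 7526182; 7,526,182 required, 7,527,845 in favor — approved.
Series C: a majority of 7597308 is 3798655; 3,798,655 required, 3,796,871 in favor — not approved.

Not approved — the Series C shares did not give the required vote.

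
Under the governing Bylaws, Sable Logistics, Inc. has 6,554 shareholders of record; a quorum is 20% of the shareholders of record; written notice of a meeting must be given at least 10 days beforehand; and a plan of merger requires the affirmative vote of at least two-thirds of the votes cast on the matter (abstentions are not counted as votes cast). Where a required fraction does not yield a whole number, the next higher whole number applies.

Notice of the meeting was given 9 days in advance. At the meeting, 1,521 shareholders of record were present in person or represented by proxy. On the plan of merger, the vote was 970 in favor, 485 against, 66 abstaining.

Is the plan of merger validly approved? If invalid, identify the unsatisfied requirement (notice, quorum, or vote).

Invalid — notice requirement not satisfied.

Notice: 9 days given; 10 required. Not satisfied.
Quorum: 20% of 6,554 = 1,310.80, rounded up to 1,311; 1,521 present. Satisfied.
Vote: requires two-thirds of the votes cast (1,521 − 66 abstaining = 1,455); 2/3 of 1455 = 970, so 970 needed; 970 in favor. Satisfied.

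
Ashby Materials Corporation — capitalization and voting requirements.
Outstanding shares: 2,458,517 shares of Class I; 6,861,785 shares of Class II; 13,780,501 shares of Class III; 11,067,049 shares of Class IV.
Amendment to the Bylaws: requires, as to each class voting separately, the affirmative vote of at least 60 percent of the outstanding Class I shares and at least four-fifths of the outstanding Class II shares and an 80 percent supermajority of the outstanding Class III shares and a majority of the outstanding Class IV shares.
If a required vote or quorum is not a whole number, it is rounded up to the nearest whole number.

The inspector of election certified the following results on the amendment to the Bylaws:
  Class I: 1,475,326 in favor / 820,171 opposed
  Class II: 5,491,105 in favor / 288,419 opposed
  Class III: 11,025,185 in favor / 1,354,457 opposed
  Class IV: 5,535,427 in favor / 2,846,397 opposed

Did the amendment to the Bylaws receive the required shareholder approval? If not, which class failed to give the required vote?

Class I: 3/5 of 2458517 = 1475110.20, rounded up to 1475111; 1,475,111 required, 1,475,326 in favor — approved.
Class II: 4/5 of 6861785 = 5489428; 5,489,428 required, 5,491,105 in favor — approved.
Class III: 4/5 of 13780501 = 11024400.80, rounded up to 11024401; 11,024,401 required, 11,025,185 in favor — approved.
Class IV: a majority of 11067049 is 5533525; 5,533,525 required, 5,535,427 in favor — approved.

Approved — every class gave the required vote.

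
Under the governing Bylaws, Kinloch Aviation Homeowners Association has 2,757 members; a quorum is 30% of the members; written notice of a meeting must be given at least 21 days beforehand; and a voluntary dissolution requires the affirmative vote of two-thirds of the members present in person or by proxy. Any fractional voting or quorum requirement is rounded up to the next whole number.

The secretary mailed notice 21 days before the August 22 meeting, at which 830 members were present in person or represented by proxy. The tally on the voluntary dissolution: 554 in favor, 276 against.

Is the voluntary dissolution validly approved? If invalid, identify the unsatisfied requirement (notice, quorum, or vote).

Valid — all requirements satisfied.

Notice: 21 days given; 21 required. Satisfied.
Quorum: 30% of 2,757 = 827.10, rounded up to 828; 830 present. Satisfied.
Vote: requires two-thirds of those present (830); 2/3 of 830 = 553.33, rounded up to 554, so 554 needed; 554 in favor. Satisfied.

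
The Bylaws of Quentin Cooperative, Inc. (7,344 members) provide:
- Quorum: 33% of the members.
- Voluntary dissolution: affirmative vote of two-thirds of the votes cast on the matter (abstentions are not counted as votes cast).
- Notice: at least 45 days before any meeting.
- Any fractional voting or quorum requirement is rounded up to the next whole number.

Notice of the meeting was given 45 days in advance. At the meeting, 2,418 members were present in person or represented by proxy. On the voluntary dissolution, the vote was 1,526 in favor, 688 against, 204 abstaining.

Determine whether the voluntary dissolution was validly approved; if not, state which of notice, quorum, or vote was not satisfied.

Notice: 45 days given; 45 required. Satisfied.
Quorum: 33% of 7,344 = 2,423.52, rounded up to 2,424; 2,418 present. Not satisfied.
Vote: requires two-thirds of the votes cast (2,418 − 204 abstaining = 2,214); 2/3 of 2214 = 1476, so 1,476 needed; 1,526 in favor. Satisfied.

Invalid — quorum requirement not satisfied.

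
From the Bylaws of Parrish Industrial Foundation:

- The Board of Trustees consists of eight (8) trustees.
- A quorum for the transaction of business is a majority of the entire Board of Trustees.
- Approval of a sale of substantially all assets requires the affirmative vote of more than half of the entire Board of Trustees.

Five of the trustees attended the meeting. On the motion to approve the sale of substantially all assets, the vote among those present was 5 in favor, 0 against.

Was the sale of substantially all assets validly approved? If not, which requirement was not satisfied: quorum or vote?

Quorum: 5 present; quorum is 5. Satisfied.
Vote: the sale of substantially all assets requires a majority of the entire Board of Trustees (8). A majority of 8 is 5, so 5 affirmative votes are needed; 5 voted in favor. Satisfied.

Valid — all requirements satisfied.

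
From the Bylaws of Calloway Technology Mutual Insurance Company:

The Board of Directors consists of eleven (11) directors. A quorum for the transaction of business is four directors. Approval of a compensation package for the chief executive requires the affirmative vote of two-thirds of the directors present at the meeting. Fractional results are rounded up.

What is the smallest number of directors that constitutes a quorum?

4

The quorum is fixed at 4.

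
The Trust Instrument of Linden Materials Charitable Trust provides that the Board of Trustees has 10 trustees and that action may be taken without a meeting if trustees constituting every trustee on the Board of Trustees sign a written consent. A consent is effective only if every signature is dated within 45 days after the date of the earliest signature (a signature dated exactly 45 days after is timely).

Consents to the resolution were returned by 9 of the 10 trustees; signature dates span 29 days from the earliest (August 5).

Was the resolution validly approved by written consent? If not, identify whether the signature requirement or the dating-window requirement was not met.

Signatures required: all of 10 — unanimous means all 10, so 10 needed; 9 signed. Insufficient.
Dating window: the latest signature is 29 days after the earliest; the limit is 45 days. Within the window.

Not effective — insufficient signatures.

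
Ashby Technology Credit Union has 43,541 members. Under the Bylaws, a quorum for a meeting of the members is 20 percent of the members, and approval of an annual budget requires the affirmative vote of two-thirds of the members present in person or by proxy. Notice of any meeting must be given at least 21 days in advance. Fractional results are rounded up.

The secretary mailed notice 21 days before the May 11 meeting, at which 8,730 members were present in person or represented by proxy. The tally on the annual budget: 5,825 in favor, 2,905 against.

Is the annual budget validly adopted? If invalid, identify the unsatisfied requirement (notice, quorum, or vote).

Notice: 21 days given; 21 required. Satisfied.
Quorum: 20% of 43,541 = 8,708.20, rounded up to 8,709; 8,730 present. Satisfied.
Vote: requires two-thirds of those present (8,730); 2/3 of 8730 = 5820, so 5,820 needed; 5,825 in favor. Satisfied.

Valid — all requirements satisfied.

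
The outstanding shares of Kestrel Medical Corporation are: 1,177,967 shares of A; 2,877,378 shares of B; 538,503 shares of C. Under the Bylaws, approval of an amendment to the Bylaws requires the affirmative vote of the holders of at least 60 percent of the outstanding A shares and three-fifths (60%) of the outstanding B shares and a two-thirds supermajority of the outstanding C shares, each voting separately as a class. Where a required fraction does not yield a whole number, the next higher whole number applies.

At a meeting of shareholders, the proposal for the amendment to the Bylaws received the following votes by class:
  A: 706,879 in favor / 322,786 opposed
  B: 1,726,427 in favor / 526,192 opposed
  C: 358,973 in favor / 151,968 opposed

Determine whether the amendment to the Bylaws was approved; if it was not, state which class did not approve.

A: 3/5 of 1177967 = 706780.20, rounded up to 706781; 706,781 required, 706,879 in favor — approved.
B: 3/5 of 2877378 = 1726426.80, rounded up to 1726427; 1,726,427 required, 1,726,427 in favor — approved.
C: 2/3 of 538503 = 359002; 359,002 required, 358,973 in favor — not approved.

Not approved — the C shares did not give the required vote.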